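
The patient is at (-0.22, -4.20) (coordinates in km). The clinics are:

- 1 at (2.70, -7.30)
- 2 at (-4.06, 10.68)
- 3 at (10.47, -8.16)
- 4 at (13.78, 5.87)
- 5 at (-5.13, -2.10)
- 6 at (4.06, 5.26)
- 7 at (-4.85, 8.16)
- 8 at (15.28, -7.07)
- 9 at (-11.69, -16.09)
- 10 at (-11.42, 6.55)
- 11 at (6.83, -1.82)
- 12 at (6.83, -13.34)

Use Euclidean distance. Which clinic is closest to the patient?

Distances from (-0.22, -4.20):
1: √((2.92)² + (-3.10)²) = √(8.5264 + 9.6100) = 4.26 km
2: √((-3.84)² + (14.88)²) = √(14.7456 + 221.4144) = 15.37 km
3: √((10.69)² + (-3.96)²) = √(114.2761 + 15.6816) = 11.40 km
4: √((14.00)² + (10.07)²) = √(196.0000 + 101.4049) = 17.25 km
5: √((-4.91)² + (2.10)²) = √(24.1081 + 4.4100) = 5.34 km
6: √((4.28)² + (9.46)²) = √(18.3184 + 89.4916) = 10.38 km
7: √((-4.63)² + (12.36)²) = √(21.4369 + 152.7696) = 13.20 km
8: √((15.50)² + (-2.87)²) = √(240.2500 + 8.2369) = 15.76 km
9: √((-11.47)² + (-11.89)²) = √(131.5609 + 141.3721) = 16.52 km
10: √((-11.20)² + (10.75)²) = √(125.4400 + 115.5625) = 15.52 km
11: √((7.05)² + (2.38)²) = √(49.7025 + 5.6644) = 7.44 km
12: √((7.05)² + (-9.14)²) = √(49.7025 + 83.5396) = 11.54 km
Minimum: 1 at 4.26 km.

1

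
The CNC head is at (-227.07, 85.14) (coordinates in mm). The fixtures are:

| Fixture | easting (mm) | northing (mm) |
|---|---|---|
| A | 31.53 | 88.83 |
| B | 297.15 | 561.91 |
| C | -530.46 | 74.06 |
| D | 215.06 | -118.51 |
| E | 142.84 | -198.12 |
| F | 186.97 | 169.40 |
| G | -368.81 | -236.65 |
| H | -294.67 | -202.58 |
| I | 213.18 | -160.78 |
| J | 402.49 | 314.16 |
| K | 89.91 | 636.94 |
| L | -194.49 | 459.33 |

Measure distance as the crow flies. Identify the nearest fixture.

A

Distances from (-227.07, 85.14):
A: 258.63 mm
B: 708.60 mm
C: 303.59 mm
D: 486.78 mm
E: 465.91 mm
F: 422.53 mm
G: 351.62 mm
H: 295.55 mm
I: 504.28 mm
J: 669.92 mm
K: 636.36 mm
L: 375.61 mm
Minimum: A at 258.63 mm.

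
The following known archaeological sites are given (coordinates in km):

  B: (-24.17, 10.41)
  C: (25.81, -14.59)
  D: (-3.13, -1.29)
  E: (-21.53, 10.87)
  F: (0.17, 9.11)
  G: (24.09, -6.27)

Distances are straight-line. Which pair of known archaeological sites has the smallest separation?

B and E

Pairwise distances:
B–C: 55.88 km
B–D: 24.07 km
B–E: 2.68 km
B–F: 24.37 km
B–G: 51.06 km
C–D: 31.85 km
C–E: 53.75 km
C–F: 34.92 km
C–G: 8.50 km
D–E: 22.06 km
D–F: 10.91 km
D–G: 27.67 km
E–F: 21.77 km
E–G: 48.73 km
F–G: 28.44 km
Closest pair: B–E at 2.68 km.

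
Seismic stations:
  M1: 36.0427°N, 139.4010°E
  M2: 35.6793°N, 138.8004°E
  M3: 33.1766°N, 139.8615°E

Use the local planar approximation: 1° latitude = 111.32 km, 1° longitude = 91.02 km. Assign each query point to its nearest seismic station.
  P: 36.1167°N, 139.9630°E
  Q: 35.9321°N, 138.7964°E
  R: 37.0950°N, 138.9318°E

P→M1; Q→M2; R→M1

P at 36.1167°N, 139.9630°E:
  M1: 51.8123 km
  M2: 116.4847 km
  M3: 327.4223 km
  → nearest: M1 (51.8123 km)
Q at 35.9321°N, 138.7964°E:
  M1: 56.3912 km
  M2: 28.1441 km
  M3: 321.6974 km
  → nearest: M2 (28.1441 km)
R at 37.0950°N, 138.9318°E:
  M1: 124.6840 km
  M2: 158.0489 km
  M3: 444.3287 km
  → nearest: M1 (124.6840 km)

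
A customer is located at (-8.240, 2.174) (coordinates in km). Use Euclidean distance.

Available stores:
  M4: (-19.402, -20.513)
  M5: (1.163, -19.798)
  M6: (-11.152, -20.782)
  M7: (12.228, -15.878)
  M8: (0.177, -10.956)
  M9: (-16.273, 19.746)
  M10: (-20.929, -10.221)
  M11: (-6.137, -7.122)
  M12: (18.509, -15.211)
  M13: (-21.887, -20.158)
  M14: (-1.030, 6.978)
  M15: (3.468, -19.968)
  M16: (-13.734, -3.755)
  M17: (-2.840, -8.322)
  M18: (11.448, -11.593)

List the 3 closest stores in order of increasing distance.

M16, M14, M11

Distances from (-8.240, 2.174):
M4: √((-11.162)² + (-22.687)²) = √(124.59024 + 514.69997) = 25.284 km
M5: √((9.403)² + (-21.972)²) = √(88.41641 + 482.76878) = 23.899 km
M6: √((-2.912)² + (-22.956)²) = √(8.47974 + 526.97794) = 23.140 km
M7: √((20.468)² + (-18.052)²) = √(418.93902 + 325.87470) = 27.291 km
M8: √((8.417)² + (-13.130)²) = √(70.84589 + 172.39690) = 15.596 km
M9: √((-8.033)² + (17.572)²) = √(64.52909 + 308.77518) = 19.321 km
M10: √((-12.689)² + (-12.395)²) = √(161.01072 + 153.63602) = 17.738 km
M11: √((2.103)² + (-9.296)²) = √(4.42261 + 86.41562) = 9.531 km
M12: √((26.749)² + (-17.385)²) = √(715.50900 + 302.23823) = 31.902 km
M13: √((-13.647)² + (-22.332)²) = √(186.24061 + 498.71822) = 26.172 km
M14: √((7.210)² + (4.804)²) = √(51.98410 + 23.07842) = 8.664 km
M15: √((11.708)² + (-22.142)²) = √(137.07726 + 490.26816) = 25.047 km
M16: √((-5.494)² + (-5.929)²) = √(30.18404 + 35.15304) = 8.083 km
M17: √((5.400)² + (-10.496)²) = √(29.16000 + 110.16602) = 11.804 km
M18: √((19.688)² + (-13.767)²) = √(387.61734 + 189.53029) = 24.024 km
Sorted: M16 (8.083 km) < M14 (8.664 km) < M11 (9.531 km) < M17 (11.804 km) < M8 (15.596 km) < …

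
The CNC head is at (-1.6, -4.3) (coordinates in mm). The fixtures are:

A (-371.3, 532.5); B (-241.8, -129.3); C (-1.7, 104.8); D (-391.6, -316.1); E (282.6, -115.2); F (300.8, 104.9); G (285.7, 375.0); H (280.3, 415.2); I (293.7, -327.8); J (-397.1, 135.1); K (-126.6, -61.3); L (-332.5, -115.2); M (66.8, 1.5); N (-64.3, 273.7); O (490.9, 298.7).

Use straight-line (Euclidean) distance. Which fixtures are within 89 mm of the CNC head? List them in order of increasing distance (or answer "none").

M

Distances from (-1.6, -4.3):
A: √((-369.7)² + (536.8)²) = √(136678.090 + 288154.240) = 651.8 mm
B: √((-240.2)² + (-125.0)²) = √(57696.040 + 15625.000) = 270.8 mm
C: √((-0.1)² + (109.1)²) = √(0.010 + 11902.810) = 109.1 mm
D: √((-390.0)² + (-311.8)²) = √(152100.000 + 97219.240) = 499.3 mm
E: √((284.2)² + (-110.9)²) = √(80769.640 + 12298.810) = 305.1 mm
F: √((302.4)² + (109.2)²) = √(91445.760 + 11924.640) = 321.5 mm
G: √((287.3)² + (379.3)²) = √(82541.290 + 143868.490) = 475.8 mm
H: √((281.9)² + (419.5)²) = √(79467.610 + 175980.250) = 505.4 mm
I: √((295.3)² + (-323.5)²) = √(87202.090 + 104652.250) = 438.0 mm
J: √((-395.5)² + (139.4)²) = √(156420.250 + 19432.360) = 419.3 mm
K: √((-125.0)² + (-57.0)²) = √(15625.000 + 3249.000) = 137.4 mm
L: √((-330.9)² + (-110.9)²) = √(109494.810 + 12298.810) = 349.0 mm
M: √((68.4)² + (5.8)²) = √(4678.560 + 33.640) = 68.6 mm
N: √((-62.7)² + (278.0)²) = √(3931.290 + 77284.000) = 285.0 mm
O: √((492.5)² + (303.0)²) = √(242556.250 + 91809.000) = 578.2 mm
Threshold 89 mm: M (68.6 mm) is within range.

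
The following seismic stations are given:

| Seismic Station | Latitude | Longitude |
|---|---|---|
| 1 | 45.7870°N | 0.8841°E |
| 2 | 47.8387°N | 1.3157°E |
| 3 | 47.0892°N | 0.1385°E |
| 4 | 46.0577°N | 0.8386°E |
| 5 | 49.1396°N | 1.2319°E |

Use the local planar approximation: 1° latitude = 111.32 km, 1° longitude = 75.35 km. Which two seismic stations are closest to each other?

1 and 4

Pairwise distances:
1–2: √((2.0517·111.32)² + (0.4316·75.35)²) = √(52164.387482 + 1057.619344) = 230.6990 km
1–3: √((1.3022·111.32)² + (-0.7456·75.35)²) = √(21013.663688 + 3156.300267) = 155.4669 km
1–4: √((0.2707·111.32)² + (-0.0455·75.35)²) = √(908.077483 + 11.754098) = 30.3287 km
1–5: √((3.3526·111.32)² + (0.3478·75.35)²) = √(139286.772975 + 686.792697) = 374.1304 km
2–3: √((-0.7495·111.32)² + (-1.1772·75.35)²) = √(6961.289091 + 7868.048352) = 121.7758 km
2–4: √((-1.7810·111.32)² + (-0.4771·75.35)²) = √(39307.392399 + 1292.365472) = 201.4938 km
2–5: √((1.3009·111.32)² + (-0.0838·75.35)²) = √(20971.728307 + 39.870763) = 144.9538 km
3–4: √((-1.0315·111.32)² + (0.7001·75.35)²) = √(13185.143474 + 2782.829949) = 126.3644 km
3–5: √((2.0504·111.32)² + (1.0934·75.35)²) = √(52098.303532 + 6787.731464) = 242.6644 km
4–5: √((3.0819·111.32)² + (0.3933·75.35)²) = √(117701.902034 + 878.242412) = 344.3547 km
Closest pair: 1–4 at 30.3287 km.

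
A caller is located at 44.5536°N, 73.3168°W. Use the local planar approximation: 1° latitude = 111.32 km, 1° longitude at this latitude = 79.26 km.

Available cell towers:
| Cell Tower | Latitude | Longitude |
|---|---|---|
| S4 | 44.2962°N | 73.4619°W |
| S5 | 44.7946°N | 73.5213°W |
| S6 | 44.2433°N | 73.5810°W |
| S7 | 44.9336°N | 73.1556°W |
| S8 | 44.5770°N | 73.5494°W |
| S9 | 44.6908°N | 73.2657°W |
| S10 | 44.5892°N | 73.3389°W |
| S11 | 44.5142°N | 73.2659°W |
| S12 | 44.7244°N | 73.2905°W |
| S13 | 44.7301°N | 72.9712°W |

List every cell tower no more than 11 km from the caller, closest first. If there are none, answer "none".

Distances from 44.5536°N, 73.3168°W:
S4: √((-0.2574·111.32)² + (-0.1451·79.26)²) = √(821.038421 + 132.264398) = 30.8756 km
S5: √((0.2410·111.32)² + (-0.2045·79.26)²) = √(719.748023 + 262.720983) = 31.3444 km
S6: √((-0.3103·111.32)² + (-0.2642·79.26)²) = √(1193.190938 + 438.504205) = 40.3942 km
S7: √((0.3800·111.32)² + (0.1612·79.26)²) = √(1789.425363 + 163.244370) = 44.1890 km
S8: √((0.0234·111.32)² + (-0.2326·79.26)²) = √(6.785441 + 339.881524) = 18.6190 km
S9: √((0.1372·111.32)² + (0.0511·79.26)²) = √(233.267706 + 16.404007) = 15.8010 km
S10: √((0.0356·111.32)² + (-0.0221·79.26)²) = √(15.705306 + 3.068264) = 4.3328 km
S11: √((-0.0394·111.32)² + (0.0509·79.26)²) = √(19.237066 + 16.275851) = 5.9593 km
S12: √((0.1708·111.32)² + (0.0263·79.26)²) = √(361.511509 + 4.345299) = 19.1274 km
S13: √((0.1765·111.32)² + (0.3456·79.26)²) = √(386.043118 + 750.335689) = 33.7102 km
Threshold 11 km: S10 (4.3328 km), S11 (5.9593 km) are within range.

S10, S11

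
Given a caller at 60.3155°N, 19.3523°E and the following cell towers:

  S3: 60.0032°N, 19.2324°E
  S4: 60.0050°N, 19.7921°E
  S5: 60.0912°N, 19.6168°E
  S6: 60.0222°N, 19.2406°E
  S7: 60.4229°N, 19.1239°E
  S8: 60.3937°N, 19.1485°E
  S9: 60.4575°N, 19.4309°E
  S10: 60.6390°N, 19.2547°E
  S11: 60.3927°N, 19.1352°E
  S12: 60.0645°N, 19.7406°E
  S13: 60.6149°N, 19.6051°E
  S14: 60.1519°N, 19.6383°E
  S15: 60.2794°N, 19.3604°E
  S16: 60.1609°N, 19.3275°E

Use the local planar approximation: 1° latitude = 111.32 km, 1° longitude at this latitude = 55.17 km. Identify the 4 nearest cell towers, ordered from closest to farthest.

Distances from 60.3155°N, 19.3523°E:
S3: 35.3890 km
S4: 42.2310 km
S5: 28.9205 km
S6: 33.2266 km
S7: 17.3701 km
S8: 14.2197 km
S9: 16.3914 km
S10: 36.4124 km
S11: 14.7416 km
S12: 35.2085 km
S13: 36.1297 km
S14: 24.0965 km
S15: 4.0434 km
S16: 17.2644 km
Sorted: S15 (4.0434 km) < S8 (14.2197 km) < S11 (14.7416 km) < S9 (16.3914 km) < S16 (17.2644 km) < S7 (17.3701 km) < …

S15, S8, S11, S9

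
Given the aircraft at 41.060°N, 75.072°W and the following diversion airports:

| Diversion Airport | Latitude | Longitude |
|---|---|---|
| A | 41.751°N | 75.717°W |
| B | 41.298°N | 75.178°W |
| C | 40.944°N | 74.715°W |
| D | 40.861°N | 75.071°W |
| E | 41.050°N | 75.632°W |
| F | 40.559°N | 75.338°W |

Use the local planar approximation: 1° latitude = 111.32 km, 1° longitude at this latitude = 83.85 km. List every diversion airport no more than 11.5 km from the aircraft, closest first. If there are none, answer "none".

none

Distances from 41.060°N, 75.072°W:
A: 94.032 km
B: 27.945 km
C: 32.601 km
D: 22.153 km
E: 46.969 km
F: 60.066 km
Threshold 11.5 km: none within range.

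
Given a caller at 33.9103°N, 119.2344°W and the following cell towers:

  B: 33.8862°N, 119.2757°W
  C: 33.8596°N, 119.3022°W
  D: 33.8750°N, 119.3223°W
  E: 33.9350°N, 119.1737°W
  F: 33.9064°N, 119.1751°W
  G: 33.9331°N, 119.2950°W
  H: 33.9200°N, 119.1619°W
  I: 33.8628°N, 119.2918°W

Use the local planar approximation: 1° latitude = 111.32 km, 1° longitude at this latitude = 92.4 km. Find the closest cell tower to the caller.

B

Distances from 33.9103°N, 119.2344°W:
B: √((-0.0241·111.32)² + (-0.0413·92.4)²) = √(7.197480 + 14.562772) = 4.6648 km
C: √((-0.0507·111.32)² + (-0.0678·92.4)²) = √(31.853878 + 39.246717) = 8.4321 km
D: √((-0.0353·111.32)² + (-0.0879·92.4)²) = √(15.441725 + 65.966234) = 9.0226 km
E: √((0.0247·111.32)² + (0.0607·92.4)²) = √(7.560322 + 31.457291) = 6.2464 km
F: √((-0.0039·111.32)² + (0.0593·92.4)²) = √(0.188484 + 30.022948) = 5.4965 km
G: √((0.0228·111.32)² + (-0.0606·92.4)²) = √(6.441931 + 31.353728) = 6.1478 km
H: √((0.0097·111.32)² + (0.0725·92.4)²) = √(1.165977 + 44.876601) = 6.7855 km
I: √((-0.0475·111.32)² + (-0.0574·92.4)²) = √(27.959771 + 28.129870) = 7.4893 km
Minimum: B at 4.6648 km.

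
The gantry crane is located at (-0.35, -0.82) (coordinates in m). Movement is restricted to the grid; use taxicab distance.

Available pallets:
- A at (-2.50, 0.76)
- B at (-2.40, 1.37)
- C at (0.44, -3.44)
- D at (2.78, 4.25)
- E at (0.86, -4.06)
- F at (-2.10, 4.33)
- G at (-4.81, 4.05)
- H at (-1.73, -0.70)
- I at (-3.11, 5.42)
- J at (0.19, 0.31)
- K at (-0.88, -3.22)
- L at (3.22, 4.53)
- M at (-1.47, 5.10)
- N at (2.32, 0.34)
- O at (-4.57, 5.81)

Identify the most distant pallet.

Distances from (-0.35, -0.82):
A: |-2.15| + |1.58| = 2.15 + 1.58 = 3.73 m
B: |-2.05| + |2.19| = 2.05 + 2.19 = 4.24 m
C: |0.79| + |-2.62| = 0.79 + 2.62 = 3.41 m
D: |3.13| + |5.07| = 3.13 + 5.07 = 8.20 m
E: |1.21| + |-3.24| = 1.21 + 3.24 = 4.45 m
F: |-1.75| + |5.15| = 1.75 + 5.15 = 6.90 m
G: |-4.46| + |4.87| = 4.46 + 4.87 = 9.33 m
H: |-1.38| + |0.12| = 1.38 + 0.12 = 1.50 m
I: |-2.76| + |6.24| = 2.76 + 6.24 = 9.00 m
J: |0.54| + |1.13| = 0.54 + 1.13 = 1.67 m
K: |-0.53| + |-2.40| = 0.53 + 2.40 = 2.93 m
L: |3.57| + |5.35| = 3.57 + 5.35 = 8.92 m
M: |-1.12| + |5.92| = 1.12 + 5.92 = 7.04 m
N: |2.67| + |1.16| = 2.67 + 1.16 = 3.83 m
O: |-4.22| + |6.63| = 4.22 + 6.63 = 10.85 m
Maximum: O at 10.85 m.

O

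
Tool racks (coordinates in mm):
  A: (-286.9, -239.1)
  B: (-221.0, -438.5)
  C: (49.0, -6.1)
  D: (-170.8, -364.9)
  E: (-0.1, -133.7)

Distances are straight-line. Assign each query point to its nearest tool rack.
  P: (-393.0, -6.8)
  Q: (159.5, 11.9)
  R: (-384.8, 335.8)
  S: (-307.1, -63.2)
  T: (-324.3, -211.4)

P→A; Q→C; R→C; S→A; T→A

P at (-393.0, -6.8):
  A: 255.4 mm
  B: 464.7 mm
  C: 442.0 mm
  D: 421.4 mm
  E: 412.9 mm
  → nearest: A (255.4 mm)
Q at (159.5, 11.9):
  A: 512.1 mm
  B: 589.6 mm
  C: 112.0 mm
  D: 501.1 mm
  E: 216.0 mm
  → nearest: C (112.0 mm)
R at (-384.8, 335.8):
  A: 583.2 mm
  B: 791.4 mm
  C: 552.3 mm
  D: 732.7 mm
  E: 607.0 mm
  → nearest: C (552.3 mm)
S at (-307.1, -63.2):
  A: 177.1 mm
  B: 385.0 mm
  C: 360.6 mm
  D: 331.1 mm
  E: 315.0 mm
  → nearest: A (177.1 mm)
T at (-324.3, -211.4):
  A: 46.5 mm
  B: 249.5 mm
  C: 426.0 mm
  D: 217.1 mm
  E: 333.4 mm
  → nearest: A (46.5 mm)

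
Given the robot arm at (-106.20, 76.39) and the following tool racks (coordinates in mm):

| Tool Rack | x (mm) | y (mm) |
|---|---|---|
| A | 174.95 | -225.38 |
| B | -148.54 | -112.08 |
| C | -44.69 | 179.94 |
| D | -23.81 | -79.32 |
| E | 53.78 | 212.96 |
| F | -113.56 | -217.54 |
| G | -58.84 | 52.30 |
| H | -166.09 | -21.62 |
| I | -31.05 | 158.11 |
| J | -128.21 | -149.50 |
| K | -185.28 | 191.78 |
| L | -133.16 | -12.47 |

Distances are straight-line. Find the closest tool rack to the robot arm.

Distances from (-106.20, 76.39):
A: √((281.15)² + (-301.77)²) = √(79045.3225 + 91065.1329) = 412.44 mm
B: √((-42.34)² + (-188.47)²) = √(1792.6756 + 35520.9409) = 193.17 mm
C: √((61.51)² + (103.55)²) = √(3783.4801 + 10722.6025) = 120.44 mm
D: √((82.39)² + (-155.71)²) = √(6788.1121 + 24245.6041) = 176.16 mm
E: √((159.98)² + (136.57)²) = √(25593.6004 + 18651.3649) = 210.34 mm
F: √((-7.36)² + (-293.93)²) = √(54.1696 + 86394.8449) = 294.02 mm
G: √((47.36)² + (-24.09)²) = √(2242.9696 + 580.3281) = 53.13 mm
H: √((-59.89)² + (-98.01)²) = √(3586.8121 + 9605.9601) = 114.86 mm
I: √((75.15)² + (81.72)²) = √(5647.5225 + 6678.1584) = 111.02 mm
J: √((-22.01)² + (-225.89)²) = √(484.4401 + 51026.2921) = 226.96 mm
K: √((-79.08)² + (115.39)²) = √(6253.6464 + 13314.8521) = 139.89 mm
L: √((-26.96)² + (-88.86)²) = √(726.8416 + 7896.0996) = 92.86 mm
Minimum: G at 53.13 mm.

G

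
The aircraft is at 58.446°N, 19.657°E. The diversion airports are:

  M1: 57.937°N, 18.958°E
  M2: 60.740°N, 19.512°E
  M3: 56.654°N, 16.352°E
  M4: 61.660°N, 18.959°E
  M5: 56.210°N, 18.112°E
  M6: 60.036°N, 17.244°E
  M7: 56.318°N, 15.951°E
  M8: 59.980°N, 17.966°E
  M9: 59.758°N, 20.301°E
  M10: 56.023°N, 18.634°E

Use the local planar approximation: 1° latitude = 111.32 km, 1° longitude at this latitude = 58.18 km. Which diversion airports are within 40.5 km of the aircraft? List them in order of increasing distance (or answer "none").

Distances from 58.446°N, 19.657°E:
M1: √((-0.509·111.32)² + (-0.699·58.18)²) = √(3210.56865 + 1653.87158) = 69.746 km
M2: √((2.294·111.32)² + (-0.145·58.18)²) = √(65212.85628 + 71.16778) = 255.507 km
M3: √((-1.792·111.32)² + (-3.305·58.18)²) = √(39794.44077 + 36973.48277) = 277.070 km
M4: √((3.214·111.32)² + (-0.698·58.18)²) = √(128008.30299 + 1649.14286) = 360.080 km
M5: √((-2.236·111.32)² + (-1.545·58.18)²) = √(61956.94479 + 8079.87052) = 264.645 km
M6: √((1.590·111.32)² + (-2.413·58.18)²) = √(31328.57520 + 19708.88601) = 225.915 km
M7: √((-2.128·111.32)² + (-3.706·58.18)²) = √(56116.37937 + 46489.86272) = 320.322 km
M8: √((1.534·111.32)² + (-1.691·58.18)²) = √(29160.64424 + 9679.09269) = 197.078 km
M9: √((1.312·111.32)² + (0.644·58.18)²) = √(21331.13997 + 1403.84503) = 150.781 km
M10: √((-2.423·111.32)² + (-1.023·58.18)²) = √(72753.38819 + 3542.40899) = 276.217 km
Threshold 40.5 km: none within range.

none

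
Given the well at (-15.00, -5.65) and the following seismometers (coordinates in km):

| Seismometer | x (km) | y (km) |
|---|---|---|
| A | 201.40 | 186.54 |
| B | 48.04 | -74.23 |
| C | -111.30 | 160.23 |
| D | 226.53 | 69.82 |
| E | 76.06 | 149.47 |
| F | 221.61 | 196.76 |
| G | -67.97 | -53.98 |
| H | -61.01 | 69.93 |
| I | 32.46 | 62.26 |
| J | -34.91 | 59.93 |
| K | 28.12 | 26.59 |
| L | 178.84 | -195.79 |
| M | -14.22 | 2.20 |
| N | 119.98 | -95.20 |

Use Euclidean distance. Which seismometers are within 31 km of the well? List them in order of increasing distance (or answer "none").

M

Distances from (-15.00, -5.65):
A: √((216.40)² + (192.19)²) = √(46828.9600 + 36936.9961) = 289.42 km
B: √((63.04)² + (-68.58)²) = √(3974.0416 + 4703.2164) = 93.15 km
C: √((-96.30)² + (165.88)²) = √(9273.6900 + 27516.1744) = 191.81 km
D: √((241.53)² + (75.47)²) = √(58336.7409 + 5695.7209) = 253.05 km
E: √((91.06)² + (155.12)²) = √(8291.9236 + 24062.2144) = 179.87 km
F: √((236.61)² + (202.41)²) = √(55984.2921 + 40969.8081) = 311.37 km
G: √((-52.97)² + (-48.33)²) = √(2805.8209 + 2335.7889) = 71.71 km
H: √((-46.01)² + (75.58)²) = √(2116.9201 + 5712.3364) = 88.48 km
I: √((47.46)² + (67.91)²) = √(2252.4516 + 4611.7681) = 82.85 km
J: √((-19.91)² + (65.58)²) = √(396.4081 + 4300.7364) = 68.54 km
K: √((43.12)² + (32.24)²) = √(1859.3344 + 1039.4176) = 53.84 km
L: √((193.84)² + (-190.14)²) = √(37573.9456 + 36153.2196) = 271.53 km
M: √((0.78)² + (7.85)²) = √(0.6084 + 61.6225) = 7.89 km
N: √((134.98)² + (-89.55)²) = √(18219.6004 + 8019.2025) = 161.98 km
Threshold 31 km: M (7.89 km) is within range.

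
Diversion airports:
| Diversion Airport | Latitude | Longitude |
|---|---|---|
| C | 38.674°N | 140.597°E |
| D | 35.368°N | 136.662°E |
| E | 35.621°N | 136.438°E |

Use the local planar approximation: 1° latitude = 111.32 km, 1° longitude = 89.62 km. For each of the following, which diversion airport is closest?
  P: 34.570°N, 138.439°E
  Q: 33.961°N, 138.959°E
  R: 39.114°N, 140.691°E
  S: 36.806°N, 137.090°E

P→D; Q→D; R→C; S→E

P at 34.570°N, 138.439°E:
  C: 496.107 km
  D: 182.355 km
  E: 214.120 km
  → nearest: D (182.355 km)
Q at 33.961°N, 138.959°E:
  C: 544.801 km
  D: 258.668 km
  E: 291.879 km
  → nearest: D (258.668 km)
R at 39.114°N, 140.691°E:
  C: 49.700 km
  D: 551.608 km
  E: 544.496 km
  → nearest: C (49.700 km)
S at 36.806°N, 137.090°E:
  C: 376.861 km
  D: 164.610 km
  E: 144.276 km
  → nearest: E (144.276 km)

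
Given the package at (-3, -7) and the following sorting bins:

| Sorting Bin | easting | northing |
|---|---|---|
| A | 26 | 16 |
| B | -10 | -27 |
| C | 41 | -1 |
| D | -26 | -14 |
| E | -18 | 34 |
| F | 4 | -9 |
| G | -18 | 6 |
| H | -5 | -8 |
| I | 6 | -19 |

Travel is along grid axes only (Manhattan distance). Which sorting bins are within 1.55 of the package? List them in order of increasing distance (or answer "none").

Distances from (-3, -7):
A: |29| + |23| = 29 + 23 = 52
B: |-7| + |-20| = 7 + 20 = 27
C: |44| + |6| = 44 + 6 = 50
D: |-23| + |-7| = 23 + 7 = 30
E: |-15| + |41| = 15 + 41 = 56
F: |7| + |-2| = 7 + 2 = 9
G: |-15| + |13| = 15 + 13 = 28
H: |-2| + |-1| = 2 + 1 = 3
I: |9| + |-12| = 9 + 12 = 21
Threshold 1.55: none within range.

none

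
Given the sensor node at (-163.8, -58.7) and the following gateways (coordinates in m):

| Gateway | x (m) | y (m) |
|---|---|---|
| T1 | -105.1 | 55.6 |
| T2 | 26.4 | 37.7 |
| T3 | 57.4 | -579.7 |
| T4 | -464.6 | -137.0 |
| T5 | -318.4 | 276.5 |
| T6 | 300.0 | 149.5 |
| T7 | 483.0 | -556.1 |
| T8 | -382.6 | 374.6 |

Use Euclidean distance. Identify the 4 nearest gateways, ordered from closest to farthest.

Distances from (-163.8, -58.7):
T1: √((58.7)² + (114.3)²) = √(3445.690 + 13064.490) = 128.5 m
T2: √((190.2)² + (96.4)²) = √(36176.040 + 9292.960) = 213.2 m
T3: √((221.2)² + (-521.0)²) = √(48929.440 + 271441.000) = 566.0 m
T4: √((-300.8)² + (-78.3)²) = √(90480.640 + 6130.890) = 310.8 m
T5: √((-154.6)² + (335.2)²) = √(23901.160 + 112359.040) = 369.1 m
T6: √((463.8)² + (208.2)²) = √(215110.440 + 43347.240) = 508.4 m
T7: √((646.8)² + (-497.4)²) = √(418350.240 + 247406.760) = 815.9 m
T8: √((-218.8)² + (433.3)²) = √(47873.440 + 187748.890) = 485.4 m
Sorted: T1 (128.5 m) < T2 (213.2 m) < T4 (310.8 m) < T5 (369.1 m) < T8 (485.4 m) < T6 (508.4 m) < …

T1, T2, T4, T5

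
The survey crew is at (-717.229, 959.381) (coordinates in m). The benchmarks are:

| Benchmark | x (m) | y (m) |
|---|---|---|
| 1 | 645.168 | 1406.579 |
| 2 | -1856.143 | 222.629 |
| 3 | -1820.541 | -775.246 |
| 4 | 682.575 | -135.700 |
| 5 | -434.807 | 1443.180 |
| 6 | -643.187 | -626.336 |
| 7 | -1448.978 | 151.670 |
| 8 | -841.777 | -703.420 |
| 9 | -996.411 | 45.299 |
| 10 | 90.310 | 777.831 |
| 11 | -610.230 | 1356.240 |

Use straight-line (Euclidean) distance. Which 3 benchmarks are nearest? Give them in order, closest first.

Distances from (-717.229, 959.381):
1: √((1362.397)² + (447.198)²) = √(1856125.58561 + 199986.05120) = 1433.915 m
2: √((-1138.914)² + (-736.752)²) = √(1297125.09940 + 542803.50950) = 1356.440 m
3: √((-1103.312)² + (-1734.627)²) = √(1217297.36934 + 3008930.82913) = 2055.779 m
4: √((1399.804)² + (-1095.081)²) = √(1959451.23842 + 1199202.39656) = 1777.260 m
5: √((282.422)² + (483.799)²) = √(79762.18608 + 234061.47240) = 560.200 m
6: √((74.042)² + (-1585.717)²) = √(5482.21776 + 2514498.40409) = 1587.445 m
7: √((-731.749)² + (-807.711)²) = √(535456.59900 + 652397.05952) = 1089.887 m
8: √((-124.548)² + (-1662.801)²) = √(15512.20430 + 2764907.16560) = 1667.459 m
9: √((-279.182)² + (-914.082)²) = √(77942.58912 + 835545.90272) = 955.766 m
10: √((807.539)² + (-181.550)²) = √(652119.23652 + 32960.40250) = 827.695 m
11: √((106.999)² + (396.859)²) = √(11448.78600 + 157497.06588) = 411.030 m
Sorted: 11 (411.030 m) < 5 (560.200 m) < 10 (827.695 m) < 9 (955.766 m) < 7 (1089.887 m) < …

11, 5, 10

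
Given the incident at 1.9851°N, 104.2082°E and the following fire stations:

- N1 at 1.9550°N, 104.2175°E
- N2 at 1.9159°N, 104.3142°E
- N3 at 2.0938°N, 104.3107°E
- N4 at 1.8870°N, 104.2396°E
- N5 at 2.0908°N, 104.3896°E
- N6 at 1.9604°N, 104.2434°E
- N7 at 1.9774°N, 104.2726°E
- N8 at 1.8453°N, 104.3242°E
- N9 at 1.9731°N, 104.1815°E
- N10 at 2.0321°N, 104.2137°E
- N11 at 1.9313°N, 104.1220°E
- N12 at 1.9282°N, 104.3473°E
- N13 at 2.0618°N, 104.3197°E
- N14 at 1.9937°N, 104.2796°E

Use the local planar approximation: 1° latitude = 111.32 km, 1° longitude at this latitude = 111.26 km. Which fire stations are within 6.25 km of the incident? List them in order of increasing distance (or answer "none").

N9, N1, N6, N10

Distances from 1.9851°N, 104.2082°E:
N1: 3.5069 km
N2: 14.0865 km
N3: 16.6276 km
N4: 11.4657 km
N5: 23.3621 km
N6: 4.7852 km
N7: 7.2162 km
N8: 20.2179 km
N9: 3.2572 km
N10: 5.2677 km
N11: 11.3070 km
N12: 16.7223 km
N13: 15.0598 km
N14: 8.0014 km
Threshold 6.25 km: N9 (3.2572 km), N1 (3.5069 km), N6 (4.7852 km), N10 (5.2677 km) are within range.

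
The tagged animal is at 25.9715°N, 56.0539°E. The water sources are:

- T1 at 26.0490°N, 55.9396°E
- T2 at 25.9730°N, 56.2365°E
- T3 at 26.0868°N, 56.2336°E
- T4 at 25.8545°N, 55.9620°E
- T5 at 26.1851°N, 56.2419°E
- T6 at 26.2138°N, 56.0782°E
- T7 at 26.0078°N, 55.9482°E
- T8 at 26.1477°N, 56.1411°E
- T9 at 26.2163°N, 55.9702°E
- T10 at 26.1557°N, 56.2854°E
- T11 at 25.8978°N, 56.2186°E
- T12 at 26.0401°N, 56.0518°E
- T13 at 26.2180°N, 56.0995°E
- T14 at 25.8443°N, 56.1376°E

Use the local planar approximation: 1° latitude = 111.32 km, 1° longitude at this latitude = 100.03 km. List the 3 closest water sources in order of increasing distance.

T12, T7, T1

Distances from 25.9715°N, 56.0539°E:
T1: 14.3232 km
T2: 18.2662 km
T3: 22.0875 km
T4: 15.9419 km
T5: 30.3157 km
T6: 27.0821 km
T7: 11.3191 km
T8: 21.4666 km
T9: 28.5083 km
T10: 30.9306 km
T11: 18.4047 km
T12: 7.6394 km
T13: 27.8169 km
T14: 16.4500 km
Sorted: T12 (7.6394 km) < T7 (11.3191 km) < T1 (14.3232 km) < T4 (15.9419 km) < T14 (16.4500 km) < …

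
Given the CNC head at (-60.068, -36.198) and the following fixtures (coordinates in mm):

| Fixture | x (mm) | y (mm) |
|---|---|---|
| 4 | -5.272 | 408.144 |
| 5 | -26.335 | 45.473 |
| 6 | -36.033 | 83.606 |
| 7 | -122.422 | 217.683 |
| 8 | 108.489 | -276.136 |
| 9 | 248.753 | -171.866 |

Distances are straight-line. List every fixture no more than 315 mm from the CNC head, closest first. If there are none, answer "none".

5, 6, 7, 8

Distances from (-60.068, -36.198):
4: 447.708 mm
5: 88.363 mm
6: 122.191 mm
7: 261.426 mm
8: 293.226 mm
9: 337.307 mm
Threshold 315 mm: 5 (88.363 mm), 6 (122.191 mm), 7 (261.426 mm), 8 (293.226 mm) are within range.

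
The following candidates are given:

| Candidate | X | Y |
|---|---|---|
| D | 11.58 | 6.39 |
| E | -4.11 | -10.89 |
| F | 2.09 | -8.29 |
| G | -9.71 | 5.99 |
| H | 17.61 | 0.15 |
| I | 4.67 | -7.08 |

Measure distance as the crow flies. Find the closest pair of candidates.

Pairwise distances:
D–E: √((-15.69)² + (-17.28)²) = √(246.1761 + 298.5984) = 23.34
D–F: √((-9.49)² + (-14.68)²) = √(90.0601 + 215.5024) = 17.48
D–G: √((-21.29)² + (-0.40)²) = √(453.2641 + 0.1600) = 21.29
D–H: √((6.03)² + (-6.24)²) = √(36.3609 + 38.9376) = 8.68
D–I: √((-6.91)² + (-13.47)²) = √(47.7481 + 181.4409) = 15.14
E–F: √((6.20)² + (2.60)²) = √(38.4400 + 6.7600) = 6.72
E–G: √((-5.60)² + (16.88)²) = √(31.3600 + 284.9344) = 17.78
E–H: √((21.72)² + (11.04)²) = √(471.7584 + 121.8816) = 24.36
E–I: √((8.78)² + (3.81)²) = √(77.0884 + 14.5161) = 9.57
F–G: √((-11.80)² + (14.28)²) = √(139.2400 + 203.9184) = 18.52
F–H: √((15.52)² + (8.44)²) = √(240.8704 + 71.2336) = 17.67
F–I: √((2.58)² + (1.21)²) = √(6.6564 + 1.4641) = 2.85
G–H: √((27.32)² + (-5.84)²) = √(746.3824 + 34.1056) = 27.94
G–I: √((14.38)² + (-13.07)²) = √(206.7844 + 170.8249) = 19.43
H–I: √((-12.94)² + (-7.23)²) = √(167.4436 + 52.2729) = 14.82
Closest pair: F–I at 2.85.

F and I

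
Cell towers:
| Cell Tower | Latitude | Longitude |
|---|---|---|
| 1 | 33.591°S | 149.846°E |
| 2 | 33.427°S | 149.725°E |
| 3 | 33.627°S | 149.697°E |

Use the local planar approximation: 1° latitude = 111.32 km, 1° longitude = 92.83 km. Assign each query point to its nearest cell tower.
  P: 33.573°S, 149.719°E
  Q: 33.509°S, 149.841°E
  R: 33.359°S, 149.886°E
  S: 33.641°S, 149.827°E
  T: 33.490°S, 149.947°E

P at 33.573°S, 149.719°E:
  1: 11.958 km
  2: 16.262 km
  3: 6.349 km
  → nearest: 3 (6.349 km)
Q at 33.509°S, 149.841°E:
  1: 9.140 km
  2: 14.117 km
  3: 18.741 km
  → nearest: 1 (9.140 km)
R at 33.359°S, 149.886°E:
  1: 26.092 km
  2: 16.753 km
  3: 34.610 km
  → nearest: 2 (16.753 km)
S at 33.641°S, 149.827°E:
  1: 5.839 km
  2: 25.635 km
  3: 12.168 km
  → nearest: 1 (5.839 km)
T at 33.490°S, 149.947°E:
  1: 14.640 km
  2: 21.769 km
  3: 27.770 km
  → nearest: 1 (14.640 km)

P→3; Q→1; R→2; S→1; T→1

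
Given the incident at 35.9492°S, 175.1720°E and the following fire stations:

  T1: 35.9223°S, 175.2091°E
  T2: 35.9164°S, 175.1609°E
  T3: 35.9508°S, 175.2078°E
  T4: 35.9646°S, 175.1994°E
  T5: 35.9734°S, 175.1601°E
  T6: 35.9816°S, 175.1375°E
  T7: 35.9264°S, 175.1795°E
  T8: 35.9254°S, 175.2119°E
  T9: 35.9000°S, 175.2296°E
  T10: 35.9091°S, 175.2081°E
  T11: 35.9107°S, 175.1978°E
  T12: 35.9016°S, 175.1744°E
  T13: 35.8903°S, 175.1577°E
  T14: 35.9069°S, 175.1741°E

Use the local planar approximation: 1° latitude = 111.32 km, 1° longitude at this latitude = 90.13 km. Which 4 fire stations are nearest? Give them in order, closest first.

Distances from 35.9492°S, 175.1720°E:
T1: 4.4887 km
T2: 3.7859 km
T3: 3.2316 km
T4: 3.0063 km
T5: 2.8996 km
T6: 4.7621 km
T7: 2.6266 km
T8: 4.4668 km
T9: 7.5464 km
T10: 5.5239 km
T11: 4.8760 km
T12: 5.3032 km
T13: 6.6822 km
T14: 4.7126 km
Sorted: T7 (2.6266 km) < T5 (2.8996 km) < T4 (3.0063 km) < T3 (3.2316 km) < T2 (3.7859 km) < T8 (4.4668 km) < …

T7, T5, T4, T3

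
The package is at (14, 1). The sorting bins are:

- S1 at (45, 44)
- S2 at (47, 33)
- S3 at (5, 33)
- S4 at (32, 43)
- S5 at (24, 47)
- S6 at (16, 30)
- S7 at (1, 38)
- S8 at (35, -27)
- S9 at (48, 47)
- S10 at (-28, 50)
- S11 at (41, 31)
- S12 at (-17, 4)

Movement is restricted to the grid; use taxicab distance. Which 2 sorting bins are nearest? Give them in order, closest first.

Distances from (14, 1):
S1: 74
S2: 65
S3: 41
S4: 60
S5: 56
S6: 31
S7: 50
S8: 49
S9: 80
S10: 91
S11: 57
S12: 34
Sorted: S6 (31) < S12 (34) < S3 (41) < S8 (49) < …

S6, S12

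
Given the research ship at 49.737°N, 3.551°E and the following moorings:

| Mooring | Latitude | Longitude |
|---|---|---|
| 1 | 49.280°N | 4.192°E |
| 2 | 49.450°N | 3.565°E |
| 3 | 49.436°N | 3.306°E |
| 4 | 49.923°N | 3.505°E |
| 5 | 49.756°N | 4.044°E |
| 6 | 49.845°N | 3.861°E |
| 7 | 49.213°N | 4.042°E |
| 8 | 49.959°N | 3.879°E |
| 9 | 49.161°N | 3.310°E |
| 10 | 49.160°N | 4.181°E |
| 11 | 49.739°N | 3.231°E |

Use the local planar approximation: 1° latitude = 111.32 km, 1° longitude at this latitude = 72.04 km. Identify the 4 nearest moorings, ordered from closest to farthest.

Distances from 49.737°N, 3.551°E:
1: 68.706 km
2: 31.965 km
3: 37.872 km
4: 20.969 km
5: 35.579 km
6: 25.363 km
7: 68.218 km
8: 34.192 km
9: 66.429 km
10: 78.648 km
11: 23.054 km
Sorted: 4 (20.969 km) < 11 (23.054 km) < 6 (25.363 km) < 2 (31.965 km) < 8 (34.192 km) < 5 (35.579 km) < …

4, 11, 6, 2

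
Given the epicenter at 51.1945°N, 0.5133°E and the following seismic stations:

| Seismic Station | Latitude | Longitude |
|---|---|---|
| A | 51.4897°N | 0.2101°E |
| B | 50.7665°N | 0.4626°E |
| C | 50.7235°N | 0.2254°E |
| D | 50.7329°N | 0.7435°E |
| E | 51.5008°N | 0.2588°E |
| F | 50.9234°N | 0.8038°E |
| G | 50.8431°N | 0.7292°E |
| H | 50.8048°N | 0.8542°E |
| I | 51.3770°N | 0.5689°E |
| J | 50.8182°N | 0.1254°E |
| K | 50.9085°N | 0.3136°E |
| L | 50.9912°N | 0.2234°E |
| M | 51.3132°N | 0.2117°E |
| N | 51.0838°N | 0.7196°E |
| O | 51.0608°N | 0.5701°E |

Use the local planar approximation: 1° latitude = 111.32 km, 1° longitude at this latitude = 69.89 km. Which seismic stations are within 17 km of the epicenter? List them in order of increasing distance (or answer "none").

Distances from 51.1945°N, 0.5133°E:
A: 39.1016 km
B: 47.7765 km
C: 56.1601 km
D: 53.8451 km
E: 38.4578 km
F: 36.3727 km
G: 41.9272 km
H: 49.4934 km
I: 20.6842 km
J: 49.8971 km
K: 34.7624 km
L: 30.3758 km
M: 24.8781 km
N: 18.9670 km
O: 15.4038 km
Threshold 17 km: O (15.4038 km) is within range.

O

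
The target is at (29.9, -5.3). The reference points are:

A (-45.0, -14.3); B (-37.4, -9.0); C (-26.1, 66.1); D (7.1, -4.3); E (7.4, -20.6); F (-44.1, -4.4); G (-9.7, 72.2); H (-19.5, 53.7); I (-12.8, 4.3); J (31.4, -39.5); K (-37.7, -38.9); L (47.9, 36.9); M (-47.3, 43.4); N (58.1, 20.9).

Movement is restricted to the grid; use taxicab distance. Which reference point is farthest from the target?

C

Distances from (29.9, -5.3):
A: |-74.9| + |-9.0| = 74.9 + 9.0 = 83.9
B: |-67.3| + |-3.7| = 67.3 + 3.7 = 71.0
C: |-56.0| + |71.4| = 56.0 + 71.4 = 127.4
D: |-22.8| + |1.0| = 22.8 + 1.0 = 23.8
E: |-22.5| + |-15.3| = 22.5 + 15.3 = 37.8
F: |-74.0| + |0.9| = 74.0 + 0.9 = 74.9
G: |-39.6| + |77.5| = 39.6 + 77.5 = 117.1
H: |-49.4| + |59.0| = 49.4 + 59.0 = 108.4
I: |-42.7| + |9.6| = 42.7 + 9.6 = 52.3
J: |1.5| + |-34.2| = 1.5 + 34.2 = 35.7
K: |-67.6| + |-33.6| = 67.6 + 33.6 = 101.2
L: |18.0| + |42.2| = 18.0 + 42.2 = 60.2
M: |-77.2| + |48.7| = 77.2 + 48.7 = 125.9
N: |28.2| + |26.2| = 28.2 + 26.2 = 54.4
Maximum: C at 127.4.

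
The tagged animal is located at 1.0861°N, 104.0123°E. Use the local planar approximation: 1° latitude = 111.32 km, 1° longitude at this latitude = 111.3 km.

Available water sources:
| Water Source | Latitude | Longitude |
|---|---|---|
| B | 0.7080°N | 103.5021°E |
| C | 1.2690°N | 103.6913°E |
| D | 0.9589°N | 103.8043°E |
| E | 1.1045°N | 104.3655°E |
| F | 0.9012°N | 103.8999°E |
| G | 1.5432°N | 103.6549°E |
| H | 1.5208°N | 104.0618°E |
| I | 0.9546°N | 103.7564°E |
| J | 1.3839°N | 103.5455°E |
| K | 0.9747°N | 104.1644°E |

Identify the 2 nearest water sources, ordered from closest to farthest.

K, F

Distances from 1.0861°N, 104.0123°E:
B: √((-0.3781·111.32)² + (-0.5102·111.3)²) = √(1771.575845 + 3224.565753) = 70.6834 km
C: √((0.1829·111.32)² + (-0.3210·111.3)²) = √(414.547028 + 1276.439965) = 41.1216 km
D: √((-0.1272·111.32)² + (-0.2080·111.3)²) = √(200.502881 + 535.941020) = 27.1375 km
E: √((0.0184·111.32)² + (0.3532·111.3)²) = √(4.195484 + 1545.367301) = 39.3645 km
F: √((-0.1849·111.32)² + (-0.1124·111.3)²) = √(423.662688 + 156.503102) = 24.0866 km
G: √((0.4571·111.32)² + (-0.3574·111.3)²) = √(2589.219314 + 1582.338609) = 64.5876 km
H: √((0.4347·111.32)² + (0.0495·111.3)²) = √(2341.669912 + 30.352937) = 48.7034 km
I: √((-0.1315·111.32)² + (-0.2559·111.3)²) = √(214.288024 + 811.205526) = 32.0233 km
J: √((0.2978·111.32)² + (-0.4668·111.3)²) = √(1098.995166 + 2699.305399) = 61.6304 km
K: √((-0.1114·111.32)² + (0.1521·111.3)²) = √(153.785991 + 286.581899) = 20.9849 km
Sorted: K (20.9849 km) < F (24.0866 km) < D (27.1375 km) < I (32.0233 km) < …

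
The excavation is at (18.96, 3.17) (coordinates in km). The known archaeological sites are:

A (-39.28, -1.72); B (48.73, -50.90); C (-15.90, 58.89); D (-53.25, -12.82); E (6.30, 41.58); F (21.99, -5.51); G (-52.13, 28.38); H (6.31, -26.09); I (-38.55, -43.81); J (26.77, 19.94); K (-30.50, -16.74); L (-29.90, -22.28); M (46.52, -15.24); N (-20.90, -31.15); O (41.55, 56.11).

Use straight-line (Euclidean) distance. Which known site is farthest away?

Distances from (18.96, 3.17):
A: √((-58.24)² + (-4.89)²) = √(3391.8976 + 23.9121) = 58.44 km
B: √((29.77)² + (-54.07)²) = √(886.2529 + 2923.5649) = 61.72 km
C: √((-34.86)² + (55.72)²) = √(1215.2196 + 3104.7184) = 65.73 km
D: √((-72.21)² + (-15.99)²) = √(5214.2841 + 255.6801) = 73.96 km
E: √((-12.66)² + (38.41)²) = √(160.2756 + 1475.3281) = 40.44 km
F: √((3.03)² + (-8.68)²) = √(9.1809 + 75.3424) = 9.19 km
G: √((-71.09)² + (25.21)²) = √(5053.7881 + 635.5441) = 75.43 km
H: √((-12.65)² + (-29.26)²) = √(160.0225 + 856.1476) = 31.88 km
I: √((-57.51)² + (-46.98)²) = √(3307.4001 + 2207.1204) = 74.26 km
J: √((7.81)² + (16.77)²) = √(60.9961 + 281.2329) = 18.50 km
K: √((-49.46)² + (-19.91)²) = √(2446.2916 + 396.4081) = 53.32 km
L: √((-48.86)² + (-25.45)²) = √(2387.2996 + 647.7025) = 55.09 km
M: √((27.56)² + (-18.41)²) = √(759.5536 + 338.9281) = 33.14 km
N: √((-39.86)² + (-34.32)²) = √(1588.8196 + 1177.8624) = 52.60 km
O: √((22.59)² + (52.94)²) = √(510.3081 + 2802.6436) = 57.56 km
Maximum: G at 75.43 km.

G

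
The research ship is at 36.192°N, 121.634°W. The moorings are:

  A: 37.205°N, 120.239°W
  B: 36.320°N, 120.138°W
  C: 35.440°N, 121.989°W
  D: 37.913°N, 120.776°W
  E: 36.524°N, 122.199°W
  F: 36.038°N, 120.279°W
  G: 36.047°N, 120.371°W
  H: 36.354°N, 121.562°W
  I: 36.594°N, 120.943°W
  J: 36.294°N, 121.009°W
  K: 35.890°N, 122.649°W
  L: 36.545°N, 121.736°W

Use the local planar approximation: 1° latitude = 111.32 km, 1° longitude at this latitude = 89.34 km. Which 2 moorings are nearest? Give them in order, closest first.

Distances from 36.192°N, 121.634°W:
A: 168.074 km
B: 134.410 km
C: 89.519 km
D: 206.348 km
E: 62.561 km
F: 122.264 km
G: 113.985 km
H: 19.147 km
I: 76.248 km
J: 56.980 km
K: 96.711 km
L: 40.339 km
Sorted: H (19.147 km) < L (40.339 km) < J (56.980 km) < E (62.561 km) < …

H, L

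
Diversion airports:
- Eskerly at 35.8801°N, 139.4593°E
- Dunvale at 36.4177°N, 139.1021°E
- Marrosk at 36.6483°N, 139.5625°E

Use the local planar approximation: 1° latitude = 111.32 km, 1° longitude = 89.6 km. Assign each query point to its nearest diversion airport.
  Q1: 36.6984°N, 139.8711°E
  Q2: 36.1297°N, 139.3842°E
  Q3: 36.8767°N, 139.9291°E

Q1→Marrosk; Q2→Eskerly; Q3→Marrosk

Q1 at 36.6984°N, 139.8711°E:
  Eskerly: √((-0.8183·111.32)² + (-0.4118·89.6)²) = √(8297.963070 + 1361.409271) = 98.2821 km
  Dunvale: √((-0.2807·111.32)² + (-0.7690·89.6)²) = √(976.407756 + 4747.540726) = 75.6568 km
  Marrosk: √((-0.0501·111.32)² + (-0.3086·89.6)²) = √(31.104401 + 764.553468) = 28.2074 km
  → nearest: Marrosk (28.2074 km)
Q2 at 36.1297°N, 139.3842°E:
  Eskerly: √((-0.2496·111.32)² + (0.0751·89.6)²) = √(772.032454 + 45.278903) = 28.5887 km
  Dunvale: √((0.2880·111.32)² + (-0.2821·89.6)²) = √(1027.853859 + 638.884264) = 40.8257 km
  Marrosk: √((0.5186·111.32)² + (0.1783·89.6)²) = √(3332.816634 + 255.222351) = 59.9002 km
  → nearest: Eskerly (28.5887 km)
Q3 at 36.8767°N, 139.9291°E:
  Eskerly: √((-0.9966·111.32)² + (-0.4698·89.6)²) = √(12308.019085 + 1771.911571) = 118.6589 km
  Dunvale: √((-0.4590·111.32)² + (-0.8270·89.6)²) = √(2610.788953 + 5490.691441) = 90.0082 km
  Marrosk: √((-0.2284·111.32)² + (-0.3666·89.6)²) = √(646.455440 + 1078.949059) = 41.5380 km
  → nearest: Marrosk (41.5380 km)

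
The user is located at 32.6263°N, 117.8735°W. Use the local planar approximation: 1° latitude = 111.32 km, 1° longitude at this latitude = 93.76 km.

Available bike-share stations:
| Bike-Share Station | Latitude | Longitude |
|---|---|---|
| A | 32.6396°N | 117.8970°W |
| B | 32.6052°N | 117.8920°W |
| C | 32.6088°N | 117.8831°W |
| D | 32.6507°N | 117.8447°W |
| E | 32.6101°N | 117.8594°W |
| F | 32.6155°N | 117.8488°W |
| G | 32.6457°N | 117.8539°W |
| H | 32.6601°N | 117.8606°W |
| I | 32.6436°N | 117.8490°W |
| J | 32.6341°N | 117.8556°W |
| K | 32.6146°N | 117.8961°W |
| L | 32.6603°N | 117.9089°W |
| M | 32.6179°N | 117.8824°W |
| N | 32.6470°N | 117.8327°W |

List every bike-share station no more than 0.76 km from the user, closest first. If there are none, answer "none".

Distances from 32.6263°N, 117.8735°W:
A: 2.6546 km
B: 2.9199 km
C: 2.1460 km
D: 3.8301 km
E: 2.2361 km
F: 2.6093 km
G: 2.8357 km
H: 3.9522 km
I: 2.9976 km
J: 1.8896 km
K: 2.4873 km
L: 5.0341 km
M: 1.2533 km
N: 4.4658 km
Threshold 0.76 km: none within range.

none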